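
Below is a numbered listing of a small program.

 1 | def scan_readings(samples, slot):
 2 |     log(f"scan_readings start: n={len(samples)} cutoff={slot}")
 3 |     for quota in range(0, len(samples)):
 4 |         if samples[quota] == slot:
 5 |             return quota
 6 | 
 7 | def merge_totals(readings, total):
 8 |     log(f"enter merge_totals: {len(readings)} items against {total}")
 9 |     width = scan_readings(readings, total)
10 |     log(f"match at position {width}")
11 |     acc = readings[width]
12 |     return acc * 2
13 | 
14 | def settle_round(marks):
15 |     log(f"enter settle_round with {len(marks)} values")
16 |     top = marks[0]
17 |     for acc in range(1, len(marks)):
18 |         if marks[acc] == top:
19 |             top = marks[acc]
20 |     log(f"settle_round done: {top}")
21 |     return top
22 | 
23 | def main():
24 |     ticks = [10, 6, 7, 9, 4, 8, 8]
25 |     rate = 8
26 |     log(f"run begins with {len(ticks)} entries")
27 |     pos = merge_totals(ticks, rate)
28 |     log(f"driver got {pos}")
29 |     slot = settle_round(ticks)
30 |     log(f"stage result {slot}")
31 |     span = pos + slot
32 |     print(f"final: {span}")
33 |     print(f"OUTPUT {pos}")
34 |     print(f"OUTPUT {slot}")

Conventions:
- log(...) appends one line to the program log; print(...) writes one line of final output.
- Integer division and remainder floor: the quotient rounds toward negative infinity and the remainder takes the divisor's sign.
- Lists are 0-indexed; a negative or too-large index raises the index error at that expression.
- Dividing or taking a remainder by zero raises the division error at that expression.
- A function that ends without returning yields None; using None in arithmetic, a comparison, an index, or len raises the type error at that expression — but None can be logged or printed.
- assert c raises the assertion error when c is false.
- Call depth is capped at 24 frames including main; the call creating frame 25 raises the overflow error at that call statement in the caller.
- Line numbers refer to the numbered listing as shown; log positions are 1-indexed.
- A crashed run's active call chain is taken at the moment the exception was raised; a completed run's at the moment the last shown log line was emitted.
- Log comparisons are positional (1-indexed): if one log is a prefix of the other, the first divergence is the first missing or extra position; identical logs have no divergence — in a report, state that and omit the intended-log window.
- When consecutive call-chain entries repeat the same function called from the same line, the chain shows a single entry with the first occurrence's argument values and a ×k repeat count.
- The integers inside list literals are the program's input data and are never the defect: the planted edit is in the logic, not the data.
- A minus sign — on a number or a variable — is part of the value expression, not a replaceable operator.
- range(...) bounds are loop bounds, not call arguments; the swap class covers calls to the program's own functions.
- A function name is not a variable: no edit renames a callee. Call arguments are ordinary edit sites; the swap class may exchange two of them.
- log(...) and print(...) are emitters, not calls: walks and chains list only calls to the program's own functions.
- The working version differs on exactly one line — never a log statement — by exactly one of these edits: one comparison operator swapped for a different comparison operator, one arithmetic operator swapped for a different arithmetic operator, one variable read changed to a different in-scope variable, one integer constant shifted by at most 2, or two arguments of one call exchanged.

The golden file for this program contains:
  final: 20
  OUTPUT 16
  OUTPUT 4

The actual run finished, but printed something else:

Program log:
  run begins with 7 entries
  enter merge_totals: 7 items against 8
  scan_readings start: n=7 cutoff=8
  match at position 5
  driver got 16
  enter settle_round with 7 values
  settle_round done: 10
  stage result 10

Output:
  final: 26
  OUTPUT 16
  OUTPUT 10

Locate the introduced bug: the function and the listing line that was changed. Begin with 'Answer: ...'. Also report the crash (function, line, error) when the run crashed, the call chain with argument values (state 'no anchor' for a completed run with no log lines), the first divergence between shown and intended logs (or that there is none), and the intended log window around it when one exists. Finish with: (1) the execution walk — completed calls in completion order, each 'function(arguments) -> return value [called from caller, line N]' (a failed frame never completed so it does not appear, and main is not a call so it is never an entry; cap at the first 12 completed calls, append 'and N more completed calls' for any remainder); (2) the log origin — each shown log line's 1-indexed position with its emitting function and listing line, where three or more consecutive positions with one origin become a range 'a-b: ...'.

Answer: the defect is in settle_round at line 18.
Core observation: Everything matches until log position 7, which reads 'settle_round done: 10' in place of 'settle_round done: 4'.
Call chain: main.
First divergence: position 7 — shown 'settle_round done: 10', intended 'settle_round done: 4'.
Intended log window:
  5: driver got 16
  6: enter settle_round with 7 values
  7: settle_round done: 4
  8: stage result 4
Execution walk:
  scan_readings([10, 6, 7, 9, 4, 8, 8], 8) -> 5  [called from merge_totals, line 9]
  merge_totals([10, 6, 7, 9, 4, 8, 8], 8) -> 16  [called from main, line 27]
  settle_round([10, 6, 7, 9, 4, 8, 8]) -> 10  [called from main, line 29]
Origin of each log line:
  1: logged in main at line 26
  2: logged in merge_totals at line 8
  3: logged in scan_readings at line 2
  4: logged in merge_totals at line 10
  5: logged in main at line 28
  6: logged in settle_round at line 15
  7: logged in settle_round at line 20
  8: logged in main at line 30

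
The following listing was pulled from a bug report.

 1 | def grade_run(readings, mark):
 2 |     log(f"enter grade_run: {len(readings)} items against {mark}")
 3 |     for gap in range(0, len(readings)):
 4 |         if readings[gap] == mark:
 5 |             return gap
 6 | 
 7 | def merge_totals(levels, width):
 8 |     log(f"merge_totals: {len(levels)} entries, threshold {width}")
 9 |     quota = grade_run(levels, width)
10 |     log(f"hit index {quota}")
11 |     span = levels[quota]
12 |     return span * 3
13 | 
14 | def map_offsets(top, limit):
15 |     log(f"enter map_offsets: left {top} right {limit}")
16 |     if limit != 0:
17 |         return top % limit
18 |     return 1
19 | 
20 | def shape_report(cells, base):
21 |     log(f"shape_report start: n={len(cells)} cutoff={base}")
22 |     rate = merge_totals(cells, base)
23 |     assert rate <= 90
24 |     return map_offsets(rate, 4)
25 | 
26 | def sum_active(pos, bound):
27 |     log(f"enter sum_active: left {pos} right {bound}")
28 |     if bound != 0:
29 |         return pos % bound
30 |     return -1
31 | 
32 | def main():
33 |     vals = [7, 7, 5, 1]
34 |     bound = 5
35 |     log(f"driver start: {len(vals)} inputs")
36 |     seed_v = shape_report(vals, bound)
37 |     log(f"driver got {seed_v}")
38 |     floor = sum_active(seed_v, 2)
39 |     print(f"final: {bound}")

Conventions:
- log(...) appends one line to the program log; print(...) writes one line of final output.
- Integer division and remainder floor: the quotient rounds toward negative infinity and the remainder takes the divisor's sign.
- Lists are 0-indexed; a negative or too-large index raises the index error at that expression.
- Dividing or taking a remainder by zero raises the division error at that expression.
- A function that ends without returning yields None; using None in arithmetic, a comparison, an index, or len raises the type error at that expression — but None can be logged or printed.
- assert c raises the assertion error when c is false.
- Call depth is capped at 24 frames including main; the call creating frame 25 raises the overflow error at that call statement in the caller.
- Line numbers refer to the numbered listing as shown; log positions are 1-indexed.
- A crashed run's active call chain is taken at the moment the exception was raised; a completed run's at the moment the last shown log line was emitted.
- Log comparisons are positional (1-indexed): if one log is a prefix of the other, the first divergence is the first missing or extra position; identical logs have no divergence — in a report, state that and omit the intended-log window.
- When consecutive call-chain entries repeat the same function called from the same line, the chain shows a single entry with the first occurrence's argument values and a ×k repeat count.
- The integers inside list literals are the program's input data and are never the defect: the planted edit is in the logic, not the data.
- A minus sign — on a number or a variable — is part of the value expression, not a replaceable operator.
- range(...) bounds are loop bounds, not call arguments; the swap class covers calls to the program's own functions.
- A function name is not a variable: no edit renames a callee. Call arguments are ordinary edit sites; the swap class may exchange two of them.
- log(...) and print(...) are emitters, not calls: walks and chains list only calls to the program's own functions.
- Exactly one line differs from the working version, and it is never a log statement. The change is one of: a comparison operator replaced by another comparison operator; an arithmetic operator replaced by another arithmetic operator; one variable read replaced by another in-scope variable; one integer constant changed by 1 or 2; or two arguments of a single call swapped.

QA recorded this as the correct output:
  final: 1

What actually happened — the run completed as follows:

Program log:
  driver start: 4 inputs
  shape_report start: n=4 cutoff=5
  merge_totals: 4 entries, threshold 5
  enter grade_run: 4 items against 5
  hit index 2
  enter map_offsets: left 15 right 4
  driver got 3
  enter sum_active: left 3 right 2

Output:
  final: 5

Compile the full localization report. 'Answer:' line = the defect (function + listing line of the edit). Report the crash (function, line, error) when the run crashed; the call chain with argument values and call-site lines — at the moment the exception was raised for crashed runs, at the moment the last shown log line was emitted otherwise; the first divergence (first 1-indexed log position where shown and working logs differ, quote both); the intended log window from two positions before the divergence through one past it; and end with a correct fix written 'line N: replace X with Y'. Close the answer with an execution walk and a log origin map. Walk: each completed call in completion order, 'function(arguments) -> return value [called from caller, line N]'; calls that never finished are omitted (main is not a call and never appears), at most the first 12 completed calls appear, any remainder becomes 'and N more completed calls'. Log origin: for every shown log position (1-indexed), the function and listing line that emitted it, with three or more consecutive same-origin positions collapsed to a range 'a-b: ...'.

Answer: the defect is in main at line 39.
Key fact: The two runs log identically and part ways only at the printed values.
Call chain: main -> sum_active(3, 2) (called at line 38).
First divergence: none (the log streams are identical).
Execution walk:
  grade_run([7, 7, 5, 1], 5) -> 2  [called from merge_totals, line 9]
  merge_totals([7, 7, 5, 1], 5) -> 15  [called from shape_report, line 22]
  map_offsets(15, 4) -> 3  [called from shape_report, line 24]
  shape_report([7, 7, 5, 1], 5) -> 3  [called from main, line 36]
  sum_active(3, 2) -> 1  [called from main, line 38]
Log line origins:
  1: from main, line 35
  2: from shape_report, line 21
  3: from merge_totals, line 8
  4: from grade_run, line 2
  5: from merge_totals, line 10
  6: from map_offsets, line 15
  7: from main, line 37
  8: from sum_active, line 27
A correct fix: line 39: replace `bound` with `floor`.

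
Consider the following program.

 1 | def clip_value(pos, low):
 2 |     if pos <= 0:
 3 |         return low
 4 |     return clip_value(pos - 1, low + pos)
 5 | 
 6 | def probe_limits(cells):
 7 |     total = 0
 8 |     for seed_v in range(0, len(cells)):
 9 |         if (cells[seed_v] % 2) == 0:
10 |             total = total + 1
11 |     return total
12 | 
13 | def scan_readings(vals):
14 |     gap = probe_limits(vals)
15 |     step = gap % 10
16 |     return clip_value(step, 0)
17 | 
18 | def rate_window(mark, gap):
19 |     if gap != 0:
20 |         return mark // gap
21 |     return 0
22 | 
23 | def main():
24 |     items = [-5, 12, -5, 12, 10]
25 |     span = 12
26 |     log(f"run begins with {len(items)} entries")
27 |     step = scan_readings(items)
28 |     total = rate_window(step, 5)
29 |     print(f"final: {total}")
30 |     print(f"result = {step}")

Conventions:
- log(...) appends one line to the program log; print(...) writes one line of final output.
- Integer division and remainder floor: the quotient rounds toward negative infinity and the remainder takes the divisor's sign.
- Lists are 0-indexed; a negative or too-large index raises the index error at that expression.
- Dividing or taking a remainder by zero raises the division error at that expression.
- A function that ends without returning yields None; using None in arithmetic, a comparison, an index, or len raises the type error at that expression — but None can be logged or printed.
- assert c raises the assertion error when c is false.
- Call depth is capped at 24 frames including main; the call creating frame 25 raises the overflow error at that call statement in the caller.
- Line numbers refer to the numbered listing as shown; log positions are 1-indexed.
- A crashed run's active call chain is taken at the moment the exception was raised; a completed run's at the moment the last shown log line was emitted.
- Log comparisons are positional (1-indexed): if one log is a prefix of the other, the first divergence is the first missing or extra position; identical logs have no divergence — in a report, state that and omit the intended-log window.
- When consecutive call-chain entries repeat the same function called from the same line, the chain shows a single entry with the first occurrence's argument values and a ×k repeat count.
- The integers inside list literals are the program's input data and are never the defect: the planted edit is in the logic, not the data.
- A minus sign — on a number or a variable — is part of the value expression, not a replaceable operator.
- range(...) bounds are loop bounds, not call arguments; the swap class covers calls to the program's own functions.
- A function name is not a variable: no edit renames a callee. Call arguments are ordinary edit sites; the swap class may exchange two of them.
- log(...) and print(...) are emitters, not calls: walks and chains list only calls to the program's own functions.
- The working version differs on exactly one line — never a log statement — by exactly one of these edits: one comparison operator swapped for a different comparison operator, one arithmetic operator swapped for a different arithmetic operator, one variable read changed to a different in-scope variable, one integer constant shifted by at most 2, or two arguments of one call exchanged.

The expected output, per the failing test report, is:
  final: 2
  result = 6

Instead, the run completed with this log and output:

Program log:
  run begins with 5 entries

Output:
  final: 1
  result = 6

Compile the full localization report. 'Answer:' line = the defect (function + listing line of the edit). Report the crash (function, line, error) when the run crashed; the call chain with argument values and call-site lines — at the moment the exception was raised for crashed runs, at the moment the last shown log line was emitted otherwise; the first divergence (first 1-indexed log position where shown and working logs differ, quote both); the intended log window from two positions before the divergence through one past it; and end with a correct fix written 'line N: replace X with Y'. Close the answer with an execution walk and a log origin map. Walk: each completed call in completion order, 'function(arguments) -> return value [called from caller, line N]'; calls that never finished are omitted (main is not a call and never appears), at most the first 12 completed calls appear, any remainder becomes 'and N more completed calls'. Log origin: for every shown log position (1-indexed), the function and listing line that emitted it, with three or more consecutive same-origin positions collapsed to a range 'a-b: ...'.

Answer: the defect is in main at line 28.
Key observation: Log streams are identical — the defect surfaces only in the printed output.
Call chain: main.
First divergence: none; the two logs match at every position.
Execution walk:
  probe_limits([-5, 12, -5, 12, 10]) -> 3  [called from scan_readings, line 14]
  clip_value(0, 6) -> 6  [called from clip_value, line 4]
  clip_value(1, 5) -> 6  [called from clip_value, line 4]
  clip_value(2, 3) -> 6  [called from clip_value, line 4]
  clip_value(3, 0) -> 6  [called from scan_readings, line 16]
  scan_readings([-5, 12, -5, 12, 10]) -> 6  [called from main, line 27]
  rate_window(6, 5) -> 1  [called from main, line 28]
Log line origins:
  1: logged in main at line 26
A correct fix: line 28: replace `5` with `3`.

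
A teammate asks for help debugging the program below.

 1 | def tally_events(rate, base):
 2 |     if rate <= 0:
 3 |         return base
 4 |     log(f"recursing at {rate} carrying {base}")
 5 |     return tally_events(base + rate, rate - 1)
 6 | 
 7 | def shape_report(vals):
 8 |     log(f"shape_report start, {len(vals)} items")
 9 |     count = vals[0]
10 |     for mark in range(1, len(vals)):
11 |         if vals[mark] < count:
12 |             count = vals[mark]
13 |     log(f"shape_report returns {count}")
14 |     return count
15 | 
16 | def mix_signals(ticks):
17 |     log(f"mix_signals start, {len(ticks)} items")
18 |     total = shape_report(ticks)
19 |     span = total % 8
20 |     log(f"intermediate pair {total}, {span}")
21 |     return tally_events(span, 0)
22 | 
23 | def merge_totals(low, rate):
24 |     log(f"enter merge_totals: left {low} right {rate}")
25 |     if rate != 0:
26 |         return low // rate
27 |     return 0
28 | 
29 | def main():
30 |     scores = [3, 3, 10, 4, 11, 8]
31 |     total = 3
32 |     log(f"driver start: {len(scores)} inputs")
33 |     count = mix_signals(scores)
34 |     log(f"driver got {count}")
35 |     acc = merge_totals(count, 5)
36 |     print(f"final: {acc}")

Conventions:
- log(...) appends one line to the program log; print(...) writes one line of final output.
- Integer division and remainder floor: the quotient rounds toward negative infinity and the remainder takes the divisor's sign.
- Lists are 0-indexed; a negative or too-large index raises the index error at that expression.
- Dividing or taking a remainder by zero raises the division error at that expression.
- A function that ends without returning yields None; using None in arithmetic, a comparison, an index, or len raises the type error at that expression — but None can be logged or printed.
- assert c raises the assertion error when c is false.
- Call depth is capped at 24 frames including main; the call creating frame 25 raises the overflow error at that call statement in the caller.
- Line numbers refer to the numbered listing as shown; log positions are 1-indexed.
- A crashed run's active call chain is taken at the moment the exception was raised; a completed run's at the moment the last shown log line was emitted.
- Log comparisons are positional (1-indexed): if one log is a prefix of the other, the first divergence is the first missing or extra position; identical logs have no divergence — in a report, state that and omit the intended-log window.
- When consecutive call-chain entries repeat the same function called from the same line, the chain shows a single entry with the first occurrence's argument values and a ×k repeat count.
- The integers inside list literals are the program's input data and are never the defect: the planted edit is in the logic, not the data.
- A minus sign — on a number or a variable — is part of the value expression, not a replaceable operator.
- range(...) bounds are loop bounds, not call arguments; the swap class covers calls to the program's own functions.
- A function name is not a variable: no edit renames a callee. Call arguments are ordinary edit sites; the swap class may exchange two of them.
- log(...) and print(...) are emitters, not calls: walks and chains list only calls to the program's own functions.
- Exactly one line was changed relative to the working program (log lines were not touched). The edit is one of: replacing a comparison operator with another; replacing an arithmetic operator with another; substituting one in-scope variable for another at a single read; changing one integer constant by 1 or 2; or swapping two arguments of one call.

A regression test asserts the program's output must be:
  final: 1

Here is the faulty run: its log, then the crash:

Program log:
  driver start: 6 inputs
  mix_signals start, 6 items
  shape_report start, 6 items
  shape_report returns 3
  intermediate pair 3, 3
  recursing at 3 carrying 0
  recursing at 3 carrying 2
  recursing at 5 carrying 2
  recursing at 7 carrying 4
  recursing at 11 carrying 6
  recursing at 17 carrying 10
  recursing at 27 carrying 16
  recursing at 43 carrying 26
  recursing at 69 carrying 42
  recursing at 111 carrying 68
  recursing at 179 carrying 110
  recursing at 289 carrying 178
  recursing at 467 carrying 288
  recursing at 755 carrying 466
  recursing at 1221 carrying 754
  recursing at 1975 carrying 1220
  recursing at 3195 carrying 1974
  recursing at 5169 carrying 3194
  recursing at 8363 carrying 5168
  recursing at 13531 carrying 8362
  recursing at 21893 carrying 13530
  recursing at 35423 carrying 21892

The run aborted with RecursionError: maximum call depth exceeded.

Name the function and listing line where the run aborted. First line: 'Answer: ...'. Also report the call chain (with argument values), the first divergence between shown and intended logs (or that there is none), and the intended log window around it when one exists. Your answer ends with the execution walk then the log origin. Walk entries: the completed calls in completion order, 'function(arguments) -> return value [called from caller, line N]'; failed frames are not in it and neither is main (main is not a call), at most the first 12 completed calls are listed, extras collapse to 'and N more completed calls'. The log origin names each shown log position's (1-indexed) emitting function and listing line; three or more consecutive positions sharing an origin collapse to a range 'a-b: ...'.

Answer: the error was raised in tally_events, line 5.
Key fact: Position 7 is the first bad log line: 'recursing at 3 carrying 2' should read 'recursing at 2 carrying 3'.
Call chain: main -> mix_signals([3, 3, 10, 4, 11, 8]) (called at line 33) -> tally_events(3, 0) (called at line 21) -> tally_events(3, 2) (called at line 5) ×21.
First divergence: position 7 — the shown line 'recursing at 3 carrying 2' should read 'recursing at 2 carrying 3'.
Intended log window:
  5: intermediate pair 3, 3
  6: recursing at 3 carrying 0
  7: recursing at 2 carrying 3
  8: recursing at 1 carrying 5
Execution walk:
  shape_report([3, 3, 10, 4, 11, 8]) -> 3  [called from mix_signals, line 18]
Origin of each log line:
  1: logged in main at line 32
  2: logged in mix_signals at line 17
  3: logged in shape_report at line 8
  4: logged in shape_report at line 13
  5: logged in mix_signals at line 20
  6-27: logged in tally_events at line 4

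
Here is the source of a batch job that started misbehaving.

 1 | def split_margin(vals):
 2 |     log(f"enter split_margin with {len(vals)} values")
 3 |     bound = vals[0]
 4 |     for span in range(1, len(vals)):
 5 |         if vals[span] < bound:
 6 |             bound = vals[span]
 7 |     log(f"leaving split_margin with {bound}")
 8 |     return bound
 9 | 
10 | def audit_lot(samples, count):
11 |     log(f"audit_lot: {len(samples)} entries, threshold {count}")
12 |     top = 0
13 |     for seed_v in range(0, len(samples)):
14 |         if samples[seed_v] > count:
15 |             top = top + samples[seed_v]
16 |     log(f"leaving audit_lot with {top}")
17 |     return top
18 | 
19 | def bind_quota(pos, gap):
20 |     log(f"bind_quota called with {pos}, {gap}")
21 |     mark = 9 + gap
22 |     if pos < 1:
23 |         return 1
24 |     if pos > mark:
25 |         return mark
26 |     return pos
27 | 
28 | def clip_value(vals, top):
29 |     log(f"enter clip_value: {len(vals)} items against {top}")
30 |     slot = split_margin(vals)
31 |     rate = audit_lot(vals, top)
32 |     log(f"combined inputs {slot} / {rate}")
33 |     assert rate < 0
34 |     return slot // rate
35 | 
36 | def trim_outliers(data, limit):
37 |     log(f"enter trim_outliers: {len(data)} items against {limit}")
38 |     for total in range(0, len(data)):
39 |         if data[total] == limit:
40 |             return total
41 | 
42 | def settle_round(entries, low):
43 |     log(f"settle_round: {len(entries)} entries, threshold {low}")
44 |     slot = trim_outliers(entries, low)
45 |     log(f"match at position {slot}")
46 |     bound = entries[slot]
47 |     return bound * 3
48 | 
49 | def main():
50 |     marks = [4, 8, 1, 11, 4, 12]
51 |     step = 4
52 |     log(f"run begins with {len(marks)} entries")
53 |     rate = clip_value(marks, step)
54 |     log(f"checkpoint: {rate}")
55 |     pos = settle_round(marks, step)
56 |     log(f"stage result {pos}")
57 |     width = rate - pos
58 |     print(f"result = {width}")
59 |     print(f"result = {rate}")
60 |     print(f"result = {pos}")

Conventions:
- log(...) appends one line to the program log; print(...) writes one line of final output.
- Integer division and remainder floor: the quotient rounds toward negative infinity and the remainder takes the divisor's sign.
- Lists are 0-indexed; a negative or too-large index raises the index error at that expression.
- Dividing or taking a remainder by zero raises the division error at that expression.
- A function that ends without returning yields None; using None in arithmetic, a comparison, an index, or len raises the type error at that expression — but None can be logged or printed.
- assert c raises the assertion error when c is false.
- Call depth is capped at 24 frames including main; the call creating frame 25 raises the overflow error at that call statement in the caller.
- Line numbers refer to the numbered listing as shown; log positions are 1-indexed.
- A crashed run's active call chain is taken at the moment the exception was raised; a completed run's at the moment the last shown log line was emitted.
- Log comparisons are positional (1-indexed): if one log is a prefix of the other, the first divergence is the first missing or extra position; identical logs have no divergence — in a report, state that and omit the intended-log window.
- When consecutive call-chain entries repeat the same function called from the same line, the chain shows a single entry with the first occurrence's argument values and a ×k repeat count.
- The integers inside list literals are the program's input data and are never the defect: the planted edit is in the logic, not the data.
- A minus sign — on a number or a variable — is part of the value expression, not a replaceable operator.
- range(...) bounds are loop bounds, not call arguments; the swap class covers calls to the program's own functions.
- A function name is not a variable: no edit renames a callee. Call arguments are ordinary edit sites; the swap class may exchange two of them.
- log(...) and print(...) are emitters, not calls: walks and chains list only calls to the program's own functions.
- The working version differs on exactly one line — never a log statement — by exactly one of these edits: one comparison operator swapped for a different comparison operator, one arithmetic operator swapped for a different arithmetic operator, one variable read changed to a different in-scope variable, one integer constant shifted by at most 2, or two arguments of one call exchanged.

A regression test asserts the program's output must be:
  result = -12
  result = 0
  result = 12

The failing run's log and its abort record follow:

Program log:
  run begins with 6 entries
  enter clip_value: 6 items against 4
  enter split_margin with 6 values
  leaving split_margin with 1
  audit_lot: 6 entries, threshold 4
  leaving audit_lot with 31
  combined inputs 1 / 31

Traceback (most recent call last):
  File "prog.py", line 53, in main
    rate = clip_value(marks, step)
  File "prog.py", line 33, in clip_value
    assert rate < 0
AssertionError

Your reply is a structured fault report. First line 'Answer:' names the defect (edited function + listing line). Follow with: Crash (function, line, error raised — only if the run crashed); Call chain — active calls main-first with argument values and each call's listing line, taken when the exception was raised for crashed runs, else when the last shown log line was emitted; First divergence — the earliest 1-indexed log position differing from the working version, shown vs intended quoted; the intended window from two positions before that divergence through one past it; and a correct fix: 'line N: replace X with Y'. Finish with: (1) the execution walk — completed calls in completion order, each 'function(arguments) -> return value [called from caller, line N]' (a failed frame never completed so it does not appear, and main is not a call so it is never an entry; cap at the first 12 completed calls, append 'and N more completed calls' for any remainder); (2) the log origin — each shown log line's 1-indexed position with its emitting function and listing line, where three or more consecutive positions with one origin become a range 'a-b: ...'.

Answer: the defect is in clip_value at line 33.
The tell: The faulty run's log stops after 7 lines; the working version's next line would be 'checkpoint: 0'.
Crash: clip_value, line 33, AssertionError.
Call chain: main -> clip_value([4, 8, 1, 11, 4, 12], 4) (called at line 53).
First divergence: position 8 — after 7 matching lines the faulty run goes silent; intended next line 'checkpoint: 0'.
Intended log window:
  6: leaving audit_lot with 31
  7: combined inputs 1 / 31
  8: checkpoint: 0
  9: settle_round: 6 entries, threshold 4
Execution walk:
  split_margin([4, 8, 1, 11, 4, 12]) -> 1  [called from clip_value, line 30]
  audit_lot([4, 8, 1, 11, 4, 12], 4) -> 31  [called from clip_value, line 31]
Log origin:
  1: from main, line 52
  2: from clip_value, line 29
  3: from split_margin, line 2
  4: from split_margin, line 7
  5: from audit_lot, line 11
  6: from audit_lot, line 16
  7: from clip_value, line 32
A correct fix: line 33: replace `<` with `>`.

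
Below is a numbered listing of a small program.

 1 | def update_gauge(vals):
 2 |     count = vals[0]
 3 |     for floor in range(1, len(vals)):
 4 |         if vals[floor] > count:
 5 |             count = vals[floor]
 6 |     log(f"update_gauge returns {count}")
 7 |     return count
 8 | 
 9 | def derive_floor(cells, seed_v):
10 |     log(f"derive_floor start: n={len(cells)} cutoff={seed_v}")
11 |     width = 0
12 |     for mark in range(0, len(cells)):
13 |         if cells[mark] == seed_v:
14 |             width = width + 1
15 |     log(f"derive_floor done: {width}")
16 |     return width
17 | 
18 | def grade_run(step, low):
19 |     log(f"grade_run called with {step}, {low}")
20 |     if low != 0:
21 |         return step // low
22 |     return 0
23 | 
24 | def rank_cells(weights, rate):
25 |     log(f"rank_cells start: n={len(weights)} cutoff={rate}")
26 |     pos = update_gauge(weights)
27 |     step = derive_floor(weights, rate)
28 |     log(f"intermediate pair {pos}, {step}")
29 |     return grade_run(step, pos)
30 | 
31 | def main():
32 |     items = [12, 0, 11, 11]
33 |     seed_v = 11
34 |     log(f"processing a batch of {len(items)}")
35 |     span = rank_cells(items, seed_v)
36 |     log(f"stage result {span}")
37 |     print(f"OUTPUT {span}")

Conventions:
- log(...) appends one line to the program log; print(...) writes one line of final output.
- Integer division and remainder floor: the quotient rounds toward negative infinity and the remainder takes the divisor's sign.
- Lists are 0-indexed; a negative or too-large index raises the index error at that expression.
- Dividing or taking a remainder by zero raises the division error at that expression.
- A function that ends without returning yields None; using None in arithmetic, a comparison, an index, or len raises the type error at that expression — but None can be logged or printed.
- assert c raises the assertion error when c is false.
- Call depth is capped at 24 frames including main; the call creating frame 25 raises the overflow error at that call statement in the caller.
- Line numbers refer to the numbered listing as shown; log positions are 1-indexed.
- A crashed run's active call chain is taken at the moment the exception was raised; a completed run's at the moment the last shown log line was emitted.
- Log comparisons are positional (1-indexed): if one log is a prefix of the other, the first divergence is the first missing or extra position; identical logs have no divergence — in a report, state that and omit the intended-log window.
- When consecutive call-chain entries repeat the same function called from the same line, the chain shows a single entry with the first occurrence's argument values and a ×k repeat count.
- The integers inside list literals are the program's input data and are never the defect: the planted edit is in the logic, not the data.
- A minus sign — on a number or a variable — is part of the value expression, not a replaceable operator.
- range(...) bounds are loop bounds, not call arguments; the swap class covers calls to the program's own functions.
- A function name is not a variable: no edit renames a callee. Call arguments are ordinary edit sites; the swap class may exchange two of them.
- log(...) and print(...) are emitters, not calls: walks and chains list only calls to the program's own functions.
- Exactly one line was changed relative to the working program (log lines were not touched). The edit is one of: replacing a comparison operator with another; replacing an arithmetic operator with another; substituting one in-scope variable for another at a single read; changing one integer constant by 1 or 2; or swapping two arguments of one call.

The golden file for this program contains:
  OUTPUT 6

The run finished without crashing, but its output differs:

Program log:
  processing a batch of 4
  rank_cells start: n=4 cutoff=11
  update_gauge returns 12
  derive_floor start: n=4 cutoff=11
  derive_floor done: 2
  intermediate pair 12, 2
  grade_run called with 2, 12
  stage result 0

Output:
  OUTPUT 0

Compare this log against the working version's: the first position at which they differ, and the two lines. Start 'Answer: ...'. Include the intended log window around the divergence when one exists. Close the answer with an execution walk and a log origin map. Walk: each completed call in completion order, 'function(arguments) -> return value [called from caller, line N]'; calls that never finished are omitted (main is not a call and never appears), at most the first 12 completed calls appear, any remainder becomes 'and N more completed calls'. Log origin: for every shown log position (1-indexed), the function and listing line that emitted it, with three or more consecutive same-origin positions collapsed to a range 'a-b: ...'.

Answer: position 7 — the shown line 'grade_run called with 2, 12' should read 'grade_run called with 12, 2'.
Intended log window:
  5: derive_floor done: 2
  6: intermediate pair 12, 2
  7: grade_run called with 12, 2
  8: stage result 6
Execution walk:
  update_gauge([12, 0, 11, 11]) -> 12  [called from rank_cells, line 26]
  derive_floor([12, 0, 11, 11], 11) -> 2  [called from rank_cells, line 27]
  grade_run(2, 12) -> 0  [called from rank_cells, line 29]
  rank_cells([12, 0, 11, 11], 11) -> 0  [called from main, line 35]
Log origin:
  1: from main, line 34
  2: from rank_cells, line 25
  3: from update_gauge, line 6
  4: from derive_floor, line 10
  5: from derive_floor, line 15
  6: from rank_cells, line 28
  7: from grade_run, line 19
  8: from main, line 36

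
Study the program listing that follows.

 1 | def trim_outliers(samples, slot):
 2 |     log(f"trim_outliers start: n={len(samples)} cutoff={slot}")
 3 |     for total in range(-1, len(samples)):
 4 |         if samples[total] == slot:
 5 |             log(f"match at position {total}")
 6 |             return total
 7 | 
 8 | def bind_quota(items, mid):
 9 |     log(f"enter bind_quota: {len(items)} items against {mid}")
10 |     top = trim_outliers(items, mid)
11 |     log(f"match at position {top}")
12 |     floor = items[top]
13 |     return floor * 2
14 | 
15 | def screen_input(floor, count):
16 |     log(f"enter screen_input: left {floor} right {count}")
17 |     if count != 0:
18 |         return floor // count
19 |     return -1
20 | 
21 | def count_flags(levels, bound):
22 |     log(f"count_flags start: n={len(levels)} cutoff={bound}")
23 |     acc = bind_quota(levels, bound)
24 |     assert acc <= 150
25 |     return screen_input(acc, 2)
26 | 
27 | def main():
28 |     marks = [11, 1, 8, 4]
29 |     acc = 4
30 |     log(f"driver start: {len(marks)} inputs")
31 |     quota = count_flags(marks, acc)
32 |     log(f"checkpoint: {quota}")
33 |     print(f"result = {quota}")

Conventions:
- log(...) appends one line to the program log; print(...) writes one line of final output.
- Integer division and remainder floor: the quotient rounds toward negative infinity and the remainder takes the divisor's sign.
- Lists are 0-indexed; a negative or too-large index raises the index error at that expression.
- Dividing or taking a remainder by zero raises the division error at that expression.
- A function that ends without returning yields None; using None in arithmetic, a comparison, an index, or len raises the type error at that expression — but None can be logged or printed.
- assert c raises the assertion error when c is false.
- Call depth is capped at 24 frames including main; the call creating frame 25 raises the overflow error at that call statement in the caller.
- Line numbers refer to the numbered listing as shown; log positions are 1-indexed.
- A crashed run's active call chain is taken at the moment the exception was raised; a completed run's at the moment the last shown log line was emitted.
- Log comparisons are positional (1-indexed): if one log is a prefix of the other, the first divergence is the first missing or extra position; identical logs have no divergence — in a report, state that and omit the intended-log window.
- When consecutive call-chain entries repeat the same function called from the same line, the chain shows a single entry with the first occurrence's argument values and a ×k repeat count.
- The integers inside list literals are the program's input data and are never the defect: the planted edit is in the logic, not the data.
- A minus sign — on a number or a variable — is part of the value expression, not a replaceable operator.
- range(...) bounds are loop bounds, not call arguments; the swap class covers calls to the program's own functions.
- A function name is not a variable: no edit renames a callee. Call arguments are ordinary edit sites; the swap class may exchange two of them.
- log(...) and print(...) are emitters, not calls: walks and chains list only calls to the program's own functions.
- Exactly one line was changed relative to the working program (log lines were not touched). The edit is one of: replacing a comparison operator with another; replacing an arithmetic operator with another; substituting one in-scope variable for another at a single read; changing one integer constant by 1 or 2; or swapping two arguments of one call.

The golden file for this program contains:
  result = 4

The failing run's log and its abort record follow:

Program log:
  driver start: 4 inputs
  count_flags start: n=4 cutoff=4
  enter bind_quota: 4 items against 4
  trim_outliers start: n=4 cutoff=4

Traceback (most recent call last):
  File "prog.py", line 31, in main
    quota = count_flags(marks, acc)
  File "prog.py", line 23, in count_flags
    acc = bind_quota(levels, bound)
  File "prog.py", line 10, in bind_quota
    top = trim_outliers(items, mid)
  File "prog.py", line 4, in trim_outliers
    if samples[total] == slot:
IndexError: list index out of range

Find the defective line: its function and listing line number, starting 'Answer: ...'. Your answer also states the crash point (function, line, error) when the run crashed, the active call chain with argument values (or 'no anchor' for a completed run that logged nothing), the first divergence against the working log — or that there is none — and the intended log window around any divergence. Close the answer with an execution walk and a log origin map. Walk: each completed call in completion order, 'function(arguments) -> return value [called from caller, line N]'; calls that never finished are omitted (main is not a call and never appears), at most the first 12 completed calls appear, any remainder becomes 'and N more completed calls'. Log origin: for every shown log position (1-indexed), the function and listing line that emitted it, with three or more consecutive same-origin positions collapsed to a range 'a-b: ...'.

Answer: the defect is in trim_outliers at line 3.
Core observation: A complete run would log 'match at position 3' next, but this one stopped at 4 lines.
Crash: trim_outliers, line 4, IndexError.
Call chain: main -> count_flags([11, 1, 8, 4], 4) (called at line 31) -> bind_quota([11, 1, 8, 4], 4) (called at line 23) -> trim_outliers([11, 1, 8, 4], 4) (called at line 10).
First divergence: position 5 (shown log ended at 4 lines; the working version continues: 'match at position 3').
Intended log window:
  3: enter bind_quota: 4 items against 4
  4: trim_outliers start: n=4 cutoff=4
  5: match at position 3
  6: match at position 3
Execution walk:
  (no call completed)
Log line origins:
  1 — main, line 30
  2 — count_flags, line 22
  3 — bind_quota, line 9
  4 — trim_outliers, line 2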